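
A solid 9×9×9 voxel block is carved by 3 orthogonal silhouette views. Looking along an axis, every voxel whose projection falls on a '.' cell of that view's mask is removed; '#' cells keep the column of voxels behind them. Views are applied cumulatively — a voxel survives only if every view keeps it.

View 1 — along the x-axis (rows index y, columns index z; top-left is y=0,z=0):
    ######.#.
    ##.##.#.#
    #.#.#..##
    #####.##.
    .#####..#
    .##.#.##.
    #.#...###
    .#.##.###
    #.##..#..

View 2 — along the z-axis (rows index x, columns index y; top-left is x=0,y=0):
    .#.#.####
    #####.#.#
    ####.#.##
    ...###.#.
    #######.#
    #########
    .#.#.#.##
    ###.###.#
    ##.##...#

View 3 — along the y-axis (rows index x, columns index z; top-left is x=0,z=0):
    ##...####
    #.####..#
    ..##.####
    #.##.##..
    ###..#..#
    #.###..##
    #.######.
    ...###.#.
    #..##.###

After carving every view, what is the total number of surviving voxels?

202 voxels

initial block: 9^3 = 729
carve view 1 (along x, YZ-mask fill 51/81): 459 voxels remain
carve view 2 (along z, XY-mask fill 58/81): 329 voxels remain
carve view 3 (along y, XZ-mask fill 51/81): 202 voxels remain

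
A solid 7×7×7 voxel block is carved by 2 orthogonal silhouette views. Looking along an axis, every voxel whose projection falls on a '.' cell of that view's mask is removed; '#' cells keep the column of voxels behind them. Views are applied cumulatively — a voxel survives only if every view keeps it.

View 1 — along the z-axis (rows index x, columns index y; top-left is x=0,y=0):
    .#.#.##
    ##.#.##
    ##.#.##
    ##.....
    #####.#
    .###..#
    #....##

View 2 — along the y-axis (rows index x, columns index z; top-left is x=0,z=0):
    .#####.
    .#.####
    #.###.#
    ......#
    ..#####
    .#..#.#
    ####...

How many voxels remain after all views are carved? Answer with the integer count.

initial block: 7^3 = 343
V1 z: intersect with XY mask (29 set) -- 203 left
V2 y: intersect with XZ mask (28 set) -- 126 left

126 voxels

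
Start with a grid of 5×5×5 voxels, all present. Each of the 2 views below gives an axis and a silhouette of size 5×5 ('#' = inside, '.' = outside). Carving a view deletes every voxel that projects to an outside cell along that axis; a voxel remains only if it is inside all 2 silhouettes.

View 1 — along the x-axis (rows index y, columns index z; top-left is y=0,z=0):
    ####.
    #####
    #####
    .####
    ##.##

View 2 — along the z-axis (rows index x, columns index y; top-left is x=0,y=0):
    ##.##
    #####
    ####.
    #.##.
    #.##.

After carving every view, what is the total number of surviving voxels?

before carving: 125 voxels (5×5×5)
  1. axis=0 (YZ plane), |mask|=22  ⇒  voxels=110
  2. axis=2 (XY plane), |mask|=19  ⇒  voxels=83

|visual hull| = 83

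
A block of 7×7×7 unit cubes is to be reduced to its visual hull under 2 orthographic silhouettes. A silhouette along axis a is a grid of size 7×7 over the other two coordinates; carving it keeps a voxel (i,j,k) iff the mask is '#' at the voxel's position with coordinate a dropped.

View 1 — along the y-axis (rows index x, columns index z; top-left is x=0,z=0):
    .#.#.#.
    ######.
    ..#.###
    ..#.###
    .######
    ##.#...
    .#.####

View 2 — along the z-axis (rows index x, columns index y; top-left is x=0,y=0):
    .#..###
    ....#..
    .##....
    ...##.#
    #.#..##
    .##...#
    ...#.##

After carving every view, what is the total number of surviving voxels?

initial block: 7^3 = 343
  1. axis=1 (XZ plane), |mask|=31  ⇒  voxels=217
  2. axis=2 (XY plane), |mask|=20  ⇒  voxels=86

|visual hull| = 86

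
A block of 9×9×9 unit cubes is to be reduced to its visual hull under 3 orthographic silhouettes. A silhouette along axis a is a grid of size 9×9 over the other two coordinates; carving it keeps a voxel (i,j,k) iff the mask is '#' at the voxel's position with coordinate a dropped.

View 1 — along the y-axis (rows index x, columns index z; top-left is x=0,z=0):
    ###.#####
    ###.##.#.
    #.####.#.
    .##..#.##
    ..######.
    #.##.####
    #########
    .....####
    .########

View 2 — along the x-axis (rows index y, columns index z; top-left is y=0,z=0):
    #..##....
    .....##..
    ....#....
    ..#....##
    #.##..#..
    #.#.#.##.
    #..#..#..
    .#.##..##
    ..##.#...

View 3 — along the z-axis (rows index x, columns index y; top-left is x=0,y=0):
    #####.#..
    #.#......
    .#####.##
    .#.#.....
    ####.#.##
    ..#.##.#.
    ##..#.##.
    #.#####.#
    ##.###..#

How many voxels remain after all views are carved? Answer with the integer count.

full grid |V| = 729
[1] y-view keeps 59 columns → grid now 531
[2] x-view keeps 29 columns → grid now 187
[3] z-view keeps 46 columns → grid now 106

remaining voxels: 106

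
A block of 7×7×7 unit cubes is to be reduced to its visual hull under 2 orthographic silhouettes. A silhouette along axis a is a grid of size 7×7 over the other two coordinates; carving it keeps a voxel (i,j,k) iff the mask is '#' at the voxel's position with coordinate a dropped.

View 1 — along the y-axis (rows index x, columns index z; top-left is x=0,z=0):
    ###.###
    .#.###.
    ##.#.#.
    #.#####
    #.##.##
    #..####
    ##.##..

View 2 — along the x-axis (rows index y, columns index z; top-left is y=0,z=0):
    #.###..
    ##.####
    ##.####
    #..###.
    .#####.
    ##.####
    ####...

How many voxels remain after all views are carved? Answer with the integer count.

start: 7×7×7 = 343 voxels
V1 y: intersect with XZ mask (34 set) -- 238 left
V2 x: intersect with YZ mask (35 set) -- 179 left

|visual hull| = 179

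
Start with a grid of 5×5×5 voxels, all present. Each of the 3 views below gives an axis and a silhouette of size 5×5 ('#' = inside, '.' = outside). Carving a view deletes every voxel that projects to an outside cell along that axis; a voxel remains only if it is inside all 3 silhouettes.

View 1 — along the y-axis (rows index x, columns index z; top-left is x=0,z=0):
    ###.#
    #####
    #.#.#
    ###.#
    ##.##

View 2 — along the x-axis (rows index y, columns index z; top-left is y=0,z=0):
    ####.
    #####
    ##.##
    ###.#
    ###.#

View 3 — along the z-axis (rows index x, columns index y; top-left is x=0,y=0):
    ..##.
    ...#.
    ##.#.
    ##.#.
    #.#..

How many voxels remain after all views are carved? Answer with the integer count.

initial block: 5^3 = 125
carve view 1 (along y, XZ-mask fill 20/25): 100 voxels remain
carve view 2 (along x, YZ-mask fill 21/25): 87 voxels remain
carve view 3 (along z, XY-mask fill 11/25): 37 voxels remain

voxel count = 37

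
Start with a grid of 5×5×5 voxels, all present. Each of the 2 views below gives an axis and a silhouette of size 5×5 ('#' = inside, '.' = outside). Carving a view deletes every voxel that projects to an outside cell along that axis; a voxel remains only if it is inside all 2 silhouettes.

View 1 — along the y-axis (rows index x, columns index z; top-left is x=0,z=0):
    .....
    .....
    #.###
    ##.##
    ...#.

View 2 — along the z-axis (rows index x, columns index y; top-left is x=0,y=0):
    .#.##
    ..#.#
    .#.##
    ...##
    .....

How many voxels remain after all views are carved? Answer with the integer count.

voxel count = 20

full grid |V| = 125
V1 y: intersect with XZ mask (9 set) -- 45 left
V2 z: intersect with XY mask (10 set) -- 20 left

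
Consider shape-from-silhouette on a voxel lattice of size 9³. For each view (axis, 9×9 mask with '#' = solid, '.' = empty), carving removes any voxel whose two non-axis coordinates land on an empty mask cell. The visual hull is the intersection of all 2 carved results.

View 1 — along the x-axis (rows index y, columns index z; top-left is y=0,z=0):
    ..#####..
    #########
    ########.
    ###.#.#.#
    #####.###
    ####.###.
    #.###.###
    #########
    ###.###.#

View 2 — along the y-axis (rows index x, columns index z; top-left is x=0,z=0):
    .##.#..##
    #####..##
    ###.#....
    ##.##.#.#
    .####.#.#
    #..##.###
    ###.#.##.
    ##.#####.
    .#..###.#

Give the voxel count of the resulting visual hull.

before carving: 729 voxels (9×9×9)
V1 x: intersect with YZ mask (66 set) -- 594 left
V2 y: intersect with XZ mask (52 set) -- 388 left

388 voxels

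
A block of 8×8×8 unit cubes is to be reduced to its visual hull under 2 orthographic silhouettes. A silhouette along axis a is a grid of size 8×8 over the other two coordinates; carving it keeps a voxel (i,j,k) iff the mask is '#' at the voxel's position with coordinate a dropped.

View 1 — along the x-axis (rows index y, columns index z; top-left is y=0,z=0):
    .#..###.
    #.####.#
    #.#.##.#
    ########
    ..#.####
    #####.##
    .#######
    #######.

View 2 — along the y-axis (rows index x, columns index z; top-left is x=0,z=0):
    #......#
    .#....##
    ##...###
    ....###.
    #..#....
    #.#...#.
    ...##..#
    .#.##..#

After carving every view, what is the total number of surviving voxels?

remaining voxels: 149

initial block: 8^3 = 512
carve view 1 (along x, YZ-mask fill 49/64): 392 voxels remain
carve view 2 (along y, XZ-mask fill 25/64): 149 voxels remain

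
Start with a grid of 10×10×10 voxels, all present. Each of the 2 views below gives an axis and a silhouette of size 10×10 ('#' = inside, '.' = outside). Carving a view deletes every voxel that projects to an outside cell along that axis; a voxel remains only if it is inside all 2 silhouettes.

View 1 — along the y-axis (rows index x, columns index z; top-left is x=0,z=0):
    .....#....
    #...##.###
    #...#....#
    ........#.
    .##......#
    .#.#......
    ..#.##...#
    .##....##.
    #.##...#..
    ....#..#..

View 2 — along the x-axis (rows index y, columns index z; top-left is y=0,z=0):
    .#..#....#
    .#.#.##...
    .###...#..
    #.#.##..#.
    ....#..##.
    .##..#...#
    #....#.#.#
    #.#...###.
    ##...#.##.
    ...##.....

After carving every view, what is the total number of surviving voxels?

remaining voxels: 124

before carving: 1000 voxels (10×10×10)
[1] y-view keeps 30 columns → grid now 300
[2] x-view keeps 39 columns → grid now 124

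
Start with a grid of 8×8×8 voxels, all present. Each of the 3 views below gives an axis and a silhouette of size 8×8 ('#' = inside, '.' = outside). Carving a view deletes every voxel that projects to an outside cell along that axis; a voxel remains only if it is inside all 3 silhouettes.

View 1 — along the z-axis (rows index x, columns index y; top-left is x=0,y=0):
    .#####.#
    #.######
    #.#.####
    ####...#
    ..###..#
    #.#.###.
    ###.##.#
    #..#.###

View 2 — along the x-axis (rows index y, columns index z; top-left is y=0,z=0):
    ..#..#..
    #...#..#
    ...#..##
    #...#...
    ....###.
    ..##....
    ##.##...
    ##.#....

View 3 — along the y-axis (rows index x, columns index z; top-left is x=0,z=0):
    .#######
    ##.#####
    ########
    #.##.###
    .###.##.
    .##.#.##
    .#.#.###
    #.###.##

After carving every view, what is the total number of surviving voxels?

start: 8×8×8 = 512 voxels
step 1: project along z, AND mask (44/64) → |grid| = 352
step 2: project along x, AND mask (22/64) → |grid| = 119
step 3: project along y, AND mask (49/64) → |grid| = 91

remaining voxels: 91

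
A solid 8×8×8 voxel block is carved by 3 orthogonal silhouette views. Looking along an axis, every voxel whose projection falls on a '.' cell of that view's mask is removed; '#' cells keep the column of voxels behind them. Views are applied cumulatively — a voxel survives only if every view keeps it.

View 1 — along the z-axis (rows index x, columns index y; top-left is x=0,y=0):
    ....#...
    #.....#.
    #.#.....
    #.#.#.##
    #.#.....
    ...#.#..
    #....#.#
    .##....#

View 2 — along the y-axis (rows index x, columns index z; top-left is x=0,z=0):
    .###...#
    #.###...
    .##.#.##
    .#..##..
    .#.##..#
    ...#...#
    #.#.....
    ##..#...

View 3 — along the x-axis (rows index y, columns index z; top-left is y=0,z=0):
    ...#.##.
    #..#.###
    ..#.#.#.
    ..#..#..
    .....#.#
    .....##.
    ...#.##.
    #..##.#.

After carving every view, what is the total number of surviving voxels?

start: 8×8×8 = 512 voxels
V1 z: intersect with XY mask (20 set) -- 160 left
V2 y: intersect with XZ mask (27 set) -- 64 left
V3 x: intersect with YZ mask (24 set) -- 19 left

|visual hull| = 19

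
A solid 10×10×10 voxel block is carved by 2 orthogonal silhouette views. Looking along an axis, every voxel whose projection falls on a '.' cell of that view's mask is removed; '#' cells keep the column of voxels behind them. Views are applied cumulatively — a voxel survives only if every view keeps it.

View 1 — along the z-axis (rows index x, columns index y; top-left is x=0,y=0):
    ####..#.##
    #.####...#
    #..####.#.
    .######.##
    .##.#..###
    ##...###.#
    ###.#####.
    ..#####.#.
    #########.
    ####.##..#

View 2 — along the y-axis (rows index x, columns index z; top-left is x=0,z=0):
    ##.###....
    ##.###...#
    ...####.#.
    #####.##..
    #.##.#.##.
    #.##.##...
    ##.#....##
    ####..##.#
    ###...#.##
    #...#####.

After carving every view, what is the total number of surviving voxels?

initial block: 10^3 = 1000
V1 z: intersect with XY mask (69 set) -- 690 left
V2 y: intersect with XZ mask (58 set) -- 401 left

remaining voxels: 401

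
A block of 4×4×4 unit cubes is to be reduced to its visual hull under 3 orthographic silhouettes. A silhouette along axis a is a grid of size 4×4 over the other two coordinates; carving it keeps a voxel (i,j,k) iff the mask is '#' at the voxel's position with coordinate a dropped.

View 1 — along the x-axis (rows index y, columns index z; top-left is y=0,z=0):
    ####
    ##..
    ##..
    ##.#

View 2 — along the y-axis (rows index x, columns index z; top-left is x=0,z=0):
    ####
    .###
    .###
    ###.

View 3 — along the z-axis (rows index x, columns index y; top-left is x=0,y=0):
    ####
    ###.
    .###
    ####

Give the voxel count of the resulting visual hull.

before carving: 64 voxels (4×4×4)
V1 x: intersect with YZ mask (11 set) -- 44 left
V2 y: intersect with XZ mask (13 set) -- 34 left
V3 z: intersect with XY mask (14 set) -- 29 left

voxel count = 29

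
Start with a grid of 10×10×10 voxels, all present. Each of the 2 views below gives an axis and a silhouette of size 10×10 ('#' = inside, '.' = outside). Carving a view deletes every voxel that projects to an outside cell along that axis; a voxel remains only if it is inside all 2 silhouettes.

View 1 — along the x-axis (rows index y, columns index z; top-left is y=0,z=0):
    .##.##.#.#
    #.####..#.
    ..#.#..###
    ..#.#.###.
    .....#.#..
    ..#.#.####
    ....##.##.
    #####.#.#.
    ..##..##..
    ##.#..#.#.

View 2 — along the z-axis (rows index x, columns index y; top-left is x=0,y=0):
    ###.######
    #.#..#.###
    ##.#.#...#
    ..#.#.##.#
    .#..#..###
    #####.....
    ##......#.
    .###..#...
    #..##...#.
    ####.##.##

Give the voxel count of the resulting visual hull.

start: 10×10×10 = 1000 voxels
after view 1 [x-axis, 50 of 100 cells solid] → remaining = 500
after view 2 [z-axis, 54 of 100 cells solid] → remaining = 271

|visual hull| = 271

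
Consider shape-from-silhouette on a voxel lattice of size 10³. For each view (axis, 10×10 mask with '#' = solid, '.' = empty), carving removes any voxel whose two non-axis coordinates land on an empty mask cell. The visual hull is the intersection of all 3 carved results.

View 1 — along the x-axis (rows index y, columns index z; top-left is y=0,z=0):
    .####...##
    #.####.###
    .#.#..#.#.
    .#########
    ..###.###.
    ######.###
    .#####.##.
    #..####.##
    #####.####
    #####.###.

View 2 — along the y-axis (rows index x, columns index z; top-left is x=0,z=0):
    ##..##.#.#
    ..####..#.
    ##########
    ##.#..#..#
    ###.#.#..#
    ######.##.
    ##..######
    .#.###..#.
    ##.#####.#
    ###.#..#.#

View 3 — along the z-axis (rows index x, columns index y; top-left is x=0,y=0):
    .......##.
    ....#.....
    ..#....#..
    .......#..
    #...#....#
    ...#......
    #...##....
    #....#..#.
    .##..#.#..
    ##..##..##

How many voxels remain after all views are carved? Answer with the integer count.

initial block: 10^3 = 1000
step 1: project along x, AND mask (73/100) → |grid| = 730
step 2: project along y, AND mask (67/100) → |grid| = 483
step 3: project along z, AND mask (26/100) → |grid| = 126

voxel count = 126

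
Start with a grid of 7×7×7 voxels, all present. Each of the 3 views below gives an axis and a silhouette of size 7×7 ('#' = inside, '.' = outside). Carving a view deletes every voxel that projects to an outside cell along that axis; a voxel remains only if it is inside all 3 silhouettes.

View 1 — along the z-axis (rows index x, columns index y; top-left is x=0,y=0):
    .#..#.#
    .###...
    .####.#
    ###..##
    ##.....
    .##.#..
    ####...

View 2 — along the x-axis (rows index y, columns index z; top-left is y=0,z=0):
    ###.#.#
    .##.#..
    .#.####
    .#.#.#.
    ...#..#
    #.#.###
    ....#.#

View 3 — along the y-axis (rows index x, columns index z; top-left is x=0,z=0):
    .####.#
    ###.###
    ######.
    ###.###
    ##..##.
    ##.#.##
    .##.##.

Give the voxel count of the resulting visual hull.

start: 7×7×7 = 343 voxels
  1. axis=2 (XY plane), |mask|=25  ⇒  voxels=175
  2. axis=0 (YZ plane), |mask|=25  ⇒  voxels=87
  3. axis=1 (XZ plane), |mask|=36  ⇒  voxels=70

70 voxels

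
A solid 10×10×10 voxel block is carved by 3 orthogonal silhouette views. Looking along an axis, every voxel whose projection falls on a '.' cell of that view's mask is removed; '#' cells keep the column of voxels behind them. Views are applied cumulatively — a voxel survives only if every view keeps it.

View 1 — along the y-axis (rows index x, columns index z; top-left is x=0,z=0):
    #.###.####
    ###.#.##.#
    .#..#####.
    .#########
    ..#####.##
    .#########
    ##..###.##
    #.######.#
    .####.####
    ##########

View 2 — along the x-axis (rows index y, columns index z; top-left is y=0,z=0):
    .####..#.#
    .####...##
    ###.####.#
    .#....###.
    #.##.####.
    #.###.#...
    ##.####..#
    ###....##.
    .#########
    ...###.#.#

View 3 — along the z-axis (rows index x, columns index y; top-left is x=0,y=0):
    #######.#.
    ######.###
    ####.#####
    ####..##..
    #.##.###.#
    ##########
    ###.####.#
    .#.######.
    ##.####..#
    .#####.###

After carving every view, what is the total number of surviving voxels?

before carving: 1000 voxels (10×10×10)
  1. axis=1 (XZ plane), |mask|=79  ⇒  voxels=790
  2. axis=0 (YZ plane), |mask|=62  ⇒  voxels=494
  3. axis=2 (XY plane), |mask|=79  ⇒  voxels=379

379 voxels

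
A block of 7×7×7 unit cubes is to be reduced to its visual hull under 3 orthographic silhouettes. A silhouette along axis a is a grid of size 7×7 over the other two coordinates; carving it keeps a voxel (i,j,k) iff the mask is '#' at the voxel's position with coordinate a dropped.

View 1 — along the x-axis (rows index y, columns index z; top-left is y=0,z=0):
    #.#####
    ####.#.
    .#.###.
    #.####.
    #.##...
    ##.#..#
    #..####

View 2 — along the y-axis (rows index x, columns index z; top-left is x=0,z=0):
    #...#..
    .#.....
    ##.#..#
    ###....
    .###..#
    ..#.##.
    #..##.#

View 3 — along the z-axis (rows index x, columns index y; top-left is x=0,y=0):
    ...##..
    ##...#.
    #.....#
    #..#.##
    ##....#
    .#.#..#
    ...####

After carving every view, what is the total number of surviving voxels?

remaining voxels: 45

before carving: 343 voxels (7×7×7)
V1 x: intersect with YZ mask (32 set) -- 224 left
V2 y: intersect with XZ mask (21 set) -- 95 left
V3 z: intersect with XY mask (21 set) -- 45 left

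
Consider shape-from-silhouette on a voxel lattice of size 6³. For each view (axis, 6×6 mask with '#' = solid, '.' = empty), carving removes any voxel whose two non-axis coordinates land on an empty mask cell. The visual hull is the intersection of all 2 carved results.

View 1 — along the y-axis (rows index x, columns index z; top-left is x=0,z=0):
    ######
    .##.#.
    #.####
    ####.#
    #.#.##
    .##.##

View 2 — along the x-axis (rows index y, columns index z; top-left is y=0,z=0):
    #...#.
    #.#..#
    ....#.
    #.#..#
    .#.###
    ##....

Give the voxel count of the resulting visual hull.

voxel count = 69

initial block: 6^3 = 216
V1 y: intersect with XZ mask (27 set) -- 162 left
V2 x: intersect with YZ mask (15 set) -- 69 left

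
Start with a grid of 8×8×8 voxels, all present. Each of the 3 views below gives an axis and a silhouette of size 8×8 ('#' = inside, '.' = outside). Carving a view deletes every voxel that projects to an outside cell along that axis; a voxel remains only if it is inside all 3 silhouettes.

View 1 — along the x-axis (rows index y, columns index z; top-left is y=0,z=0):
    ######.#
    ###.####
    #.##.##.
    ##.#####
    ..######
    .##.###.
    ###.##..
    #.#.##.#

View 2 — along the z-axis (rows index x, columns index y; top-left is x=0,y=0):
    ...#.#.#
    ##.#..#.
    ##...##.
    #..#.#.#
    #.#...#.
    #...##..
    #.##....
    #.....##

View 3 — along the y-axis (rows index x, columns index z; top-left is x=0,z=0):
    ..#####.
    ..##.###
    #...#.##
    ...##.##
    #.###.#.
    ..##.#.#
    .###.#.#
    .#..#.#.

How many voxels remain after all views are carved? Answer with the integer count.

85 voxels

start: 8×8×8 = 512 voxels
after view 1 [x-axis, 47 of 64 cells solid] → remaining = 376
after view 2 [z-axis, 27 of 64 cells solid] → remaining = 162
after view 3 [y-axis, 35 of 64 cells solid] → remaining = 85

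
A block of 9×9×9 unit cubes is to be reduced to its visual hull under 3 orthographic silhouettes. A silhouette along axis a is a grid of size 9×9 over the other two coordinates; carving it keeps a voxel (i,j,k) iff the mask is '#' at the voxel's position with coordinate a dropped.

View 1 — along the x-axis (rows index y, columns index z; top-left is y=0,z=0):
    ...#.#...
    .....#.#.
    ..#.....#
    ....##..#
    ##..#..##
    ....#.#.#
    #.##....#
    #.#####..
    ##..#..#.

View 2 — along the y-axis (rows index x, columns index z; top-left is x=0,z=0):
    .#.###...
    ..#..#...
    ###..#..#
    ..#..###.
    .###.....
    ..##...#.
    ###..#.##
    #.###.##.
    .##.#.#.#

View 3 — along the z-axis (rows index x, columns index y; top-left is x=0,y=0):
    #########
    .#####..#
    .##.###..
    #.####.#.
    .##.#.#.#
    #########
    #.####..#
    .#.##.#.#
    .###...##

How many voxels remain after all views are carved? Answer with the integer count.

82 voxels

start: 9×9×9 = 729 voxels
  1. axis=0 (YZ plane), |mask|=31  ⇒  voxels=279
  2. axis=1 (XZ plane), |mask|=38  ⇒  voxels=126
  3. axis=2 (XY plane), |mask|=56  ⇒  voxels=82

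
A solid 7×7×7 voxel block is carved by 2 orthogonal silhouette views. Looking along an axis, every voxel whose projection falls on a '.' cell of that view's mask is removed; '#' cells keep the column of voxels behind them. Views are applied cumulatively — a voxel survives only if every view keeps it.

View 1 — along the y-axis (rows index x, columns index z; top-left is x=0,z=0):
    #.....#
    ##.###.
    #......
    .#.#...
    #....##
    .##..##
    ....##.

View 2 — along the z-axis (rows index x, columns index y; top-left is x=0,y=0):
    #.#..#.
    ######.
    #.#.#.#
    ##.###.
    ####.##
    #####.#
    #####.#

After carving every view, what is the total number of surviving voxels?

remaining voxels: 104

full grid |V| = 343
  1. axis=1 (XZ plane), |mask|=19  ⇒  voxels=133
  2. axis=2 (XY plane), |mask|=36  ⇒  voxels=104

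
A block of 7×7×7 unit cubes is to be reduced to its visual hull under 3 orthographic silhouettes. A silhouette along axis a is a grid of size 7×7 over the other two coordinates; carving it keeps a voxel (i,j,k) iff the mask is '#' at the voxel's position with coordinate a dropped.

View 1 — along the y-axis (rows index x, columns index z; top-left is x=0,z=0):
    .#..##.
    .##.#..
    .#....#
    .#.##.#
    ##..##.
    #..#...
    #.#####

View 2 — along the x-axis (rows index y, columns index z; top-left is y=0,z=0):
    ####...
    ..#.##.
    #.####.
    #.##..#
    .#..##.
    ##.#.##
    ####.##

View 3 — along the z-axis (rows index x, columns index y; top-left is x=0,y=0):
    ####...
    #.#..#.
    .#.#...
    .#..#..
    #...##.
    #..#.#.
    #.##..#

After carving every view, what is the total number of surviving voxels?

45 voxels

before carving: 343 voxels (7×7×7)
carve view 1 (along y, XZ-mask fill 24/49): 168 voxels remain
carve view 2 (along x, YZ-mask fill 30/49): 99 voxels remain
carve view 3 (along z, XY-mask fill 21/49): 45 voxels remain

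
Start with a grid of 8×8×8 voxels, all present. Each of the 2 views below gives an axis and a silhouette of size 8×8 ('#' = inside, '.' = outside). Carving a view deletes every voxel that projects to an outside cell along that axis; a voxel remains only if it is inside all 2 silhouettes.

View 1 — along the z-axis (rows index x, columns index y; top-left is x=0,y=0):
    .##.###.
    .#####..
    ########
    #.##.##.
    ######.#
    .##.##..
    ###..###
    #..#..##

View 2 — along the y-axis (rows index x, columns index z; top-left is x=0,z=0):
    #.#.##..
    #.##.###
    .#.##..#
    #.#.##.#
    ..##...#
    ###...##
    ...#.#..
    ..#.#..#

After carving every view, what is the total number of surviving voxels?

start: 8×8×8 = 512 voxels
V1 z: intersect with XY mask (44 set) -- 352 left
V2 y: intersect with XZ mask (32 set) -- 172 left

|visual hull| = 172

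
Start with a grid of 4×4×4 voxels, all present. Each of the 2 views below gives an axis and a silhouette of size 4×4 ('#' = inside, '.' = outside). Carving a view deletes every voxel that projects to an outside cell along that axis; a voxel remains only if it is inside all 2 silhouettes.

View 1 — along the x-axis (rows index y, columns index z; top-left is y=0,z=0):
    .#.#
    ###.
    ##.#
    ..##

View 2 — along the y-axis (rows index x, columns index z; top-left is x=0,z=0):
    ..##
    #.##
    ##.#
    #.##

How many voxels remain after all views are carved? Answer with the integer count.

start: 4×4×4 = 64 voxels
V1 x: intersect with YZ mask (10 set) -- 40 left
V2 y: intersect with XZ mask (11 set) -- 27 left

|visual hull| = 27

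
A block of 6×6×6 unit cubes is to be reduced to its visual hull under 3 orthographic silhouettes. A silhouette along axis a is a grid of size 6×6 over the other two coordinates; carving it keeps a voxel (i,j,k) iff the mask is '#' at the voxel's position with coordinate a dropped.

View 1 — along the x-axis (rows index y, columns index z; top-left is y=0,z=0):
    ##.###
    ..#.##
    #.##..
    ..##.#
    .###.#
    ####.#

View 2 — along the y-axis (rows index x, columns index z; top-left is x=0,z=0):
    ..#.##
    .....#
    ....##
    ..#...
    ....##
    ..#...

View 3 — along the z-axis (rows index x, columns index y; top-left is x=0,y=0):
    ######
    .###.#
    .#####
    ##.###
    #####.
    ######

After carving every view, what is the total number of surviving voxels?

35 voxels

start: 6×6×6 = 216 voxels
[1] x-view keeps 23 columns → grid now 138
[2] y-view keeps 10 columns → grid now 41
[3] z-view keeps 31 columns → grid now 35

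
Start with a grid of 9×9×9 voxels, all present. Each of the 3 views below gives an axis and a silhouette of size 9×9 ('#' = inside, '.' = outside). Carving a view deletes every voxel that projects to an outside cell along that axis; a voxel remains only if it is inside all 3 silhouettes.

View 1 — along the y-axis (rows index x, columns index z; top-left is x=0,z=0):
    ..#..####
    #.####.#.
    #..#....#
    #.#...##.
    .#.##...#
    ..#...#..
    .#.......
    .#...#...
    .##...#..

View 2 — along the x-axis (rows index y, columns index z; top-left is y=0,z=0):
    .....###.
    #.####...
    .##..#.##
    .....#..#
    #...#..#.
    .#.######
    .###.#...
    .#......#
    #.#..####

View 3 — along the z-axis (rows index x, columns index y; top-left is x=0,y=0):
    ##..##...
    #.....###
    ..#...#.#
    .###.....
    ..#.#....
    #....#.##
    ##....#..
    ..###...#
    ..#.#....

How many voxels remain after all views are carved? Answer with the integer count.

before carving: 729 voxels (9×9×9)
[1] y-view keeps 30 columns → grid now 270
[2] x-view keeps 37 columns → grid now 123
[3] z-view keeps 29 columns → grid now 41

|visual hull| = 41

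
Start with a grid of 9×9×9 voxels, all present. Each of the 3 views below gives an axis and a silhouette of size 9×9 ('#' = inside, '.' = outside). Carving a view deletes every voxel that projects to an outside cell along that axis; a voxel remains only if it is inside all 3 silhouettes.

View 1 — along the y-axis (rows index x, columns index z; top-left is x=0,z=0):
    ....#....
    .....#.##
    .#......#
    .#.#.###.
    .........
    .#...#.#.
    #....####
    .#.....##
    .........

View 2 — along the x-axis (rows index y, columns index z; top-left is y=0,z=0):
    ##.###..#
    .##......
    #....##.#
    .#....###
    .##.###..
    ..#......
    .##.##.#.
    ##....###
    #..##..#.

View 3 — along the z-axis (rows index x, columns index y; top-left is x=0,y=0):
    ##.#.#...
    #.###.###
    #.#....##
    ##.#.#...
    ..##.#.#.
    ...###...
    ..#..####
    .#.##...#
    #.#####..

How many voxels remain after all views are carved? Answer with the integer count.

full grid |V| = 729
[1] y-view keeps 22 columns → grid now 198
[2] x-view keeps 36 columns → grid now 94
[3] z-view keeps 41 columns → grid now 47

remaining voxels: 47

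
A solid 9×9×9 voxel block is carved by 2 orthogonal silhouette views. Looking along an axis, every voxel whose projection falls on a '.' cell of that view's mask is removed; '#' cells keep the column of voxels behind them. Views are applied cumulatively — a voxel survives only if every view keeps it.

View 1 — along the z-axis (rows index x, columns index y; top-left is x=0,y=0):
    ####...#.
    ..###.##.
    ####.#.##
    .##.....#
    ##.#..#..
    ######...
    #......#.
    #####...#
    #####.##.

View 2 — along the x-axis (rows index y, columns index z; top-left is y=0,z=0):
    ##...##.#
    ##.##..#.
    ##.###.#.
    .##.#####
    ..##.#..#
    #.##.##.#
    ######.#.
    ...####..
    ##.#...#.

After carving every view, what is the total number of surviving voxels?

remaining voxels: 242

full grid |V| = 729
[1] z-view keeps 45 columns → grid now 405
[2] x-view keeps 48 columns → grid now 242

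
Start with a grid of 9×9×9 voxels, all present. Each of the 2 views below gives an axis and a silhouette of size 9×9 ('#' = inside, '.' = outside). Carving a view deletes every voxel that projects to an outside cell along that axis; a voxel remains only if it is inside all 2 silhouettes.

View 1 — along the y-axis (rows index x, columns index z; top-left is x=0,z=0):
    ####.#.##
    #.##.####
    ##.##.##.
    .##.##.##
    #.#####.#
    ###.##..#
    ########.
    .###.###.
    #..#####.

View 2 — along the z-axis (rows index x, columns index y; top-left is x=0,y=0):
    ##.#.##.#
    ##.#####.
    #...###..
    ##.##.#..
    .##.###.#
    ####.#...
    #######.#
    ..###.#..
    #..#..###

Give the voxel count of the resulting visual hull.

before carving: 729 voxels (9×9×9)
step 1: project along y, AND mask (59/81) → |grid| = 531
step 2: project along z, AND mask (50/81) → |grid| = 335

remaining voxels: 335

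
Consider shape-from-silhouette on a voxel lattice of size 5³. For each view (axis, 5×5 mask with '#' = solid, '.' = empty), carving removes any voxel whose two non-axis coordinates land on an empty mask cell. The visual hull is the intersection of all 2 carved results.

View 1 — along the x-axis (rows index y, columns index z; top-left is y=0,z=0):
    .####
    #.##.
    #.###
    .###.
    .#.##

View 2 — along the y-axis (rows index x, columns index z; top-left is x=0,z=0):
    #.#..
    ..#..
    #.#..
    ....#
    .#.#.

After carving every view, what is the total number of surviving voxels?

voxel count = 27

start: 5×5×5 = 125 voxels
after view 1 [x-axis, 17 of 25 cells solid] → remaining = 85
after view 2 [y-axis, 8 of 25 cells solid] → remaining = 27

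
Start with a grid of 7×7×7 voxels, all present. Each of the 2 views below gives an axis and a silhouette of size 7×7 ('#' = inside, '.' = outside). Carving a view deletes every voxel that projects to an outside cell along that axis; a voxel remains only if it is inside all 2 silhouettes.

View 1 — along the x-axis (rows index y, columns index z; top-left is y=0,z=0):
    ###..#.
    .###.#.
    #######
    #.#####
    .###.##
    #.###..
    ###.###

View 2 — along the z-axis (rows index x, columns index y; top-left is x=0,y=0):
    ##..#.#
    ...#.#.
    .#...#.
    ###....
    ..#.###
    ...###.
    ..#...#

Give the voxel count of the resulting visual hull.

initial block: 7^3 = 343
step 1: project along x, AND mask (36/49) → |grid| = 252
step 2: project along z, AND mask (20/49) → |grid| = 102

voxel count = 102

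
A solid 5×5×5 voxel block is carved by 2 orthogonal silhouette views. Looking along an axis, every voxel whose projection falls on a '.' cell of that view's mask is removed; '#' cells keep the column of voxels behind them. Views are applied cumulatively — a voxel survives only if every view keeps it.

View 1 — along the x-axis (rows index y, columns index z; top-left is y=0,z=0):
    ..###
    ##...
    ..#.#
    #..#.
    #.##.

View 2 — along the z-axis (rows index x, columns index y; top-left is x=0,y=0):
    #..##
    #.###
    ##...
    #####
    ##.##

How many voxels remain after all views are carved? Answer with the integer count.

before carving: 125 voxels (5×5×5)
[1] x-view keeps 12 columns → grid now 60
[2] z-view keeps 18 columns → grid now 45

45 voxels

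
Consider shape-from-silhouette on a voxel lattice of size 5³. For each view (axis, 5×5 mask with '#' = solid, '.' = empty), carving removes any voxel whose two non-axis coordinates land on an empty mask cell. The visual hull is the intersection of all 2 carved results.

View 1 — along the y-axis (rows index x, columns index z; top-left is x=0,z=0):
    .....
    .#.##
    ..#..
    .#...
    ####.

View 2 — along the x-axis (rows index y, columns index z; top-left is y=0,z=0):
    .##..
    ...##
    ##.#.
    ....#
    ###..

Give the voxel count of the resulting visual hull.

initial block: 5^3 = 125
carve view 1 (along y, XZ-mask fill 9/25): 45 voxels remain
carve view 2 (along x, YZ-mask fill 11/25): 21 voxels remain

voxel count = 21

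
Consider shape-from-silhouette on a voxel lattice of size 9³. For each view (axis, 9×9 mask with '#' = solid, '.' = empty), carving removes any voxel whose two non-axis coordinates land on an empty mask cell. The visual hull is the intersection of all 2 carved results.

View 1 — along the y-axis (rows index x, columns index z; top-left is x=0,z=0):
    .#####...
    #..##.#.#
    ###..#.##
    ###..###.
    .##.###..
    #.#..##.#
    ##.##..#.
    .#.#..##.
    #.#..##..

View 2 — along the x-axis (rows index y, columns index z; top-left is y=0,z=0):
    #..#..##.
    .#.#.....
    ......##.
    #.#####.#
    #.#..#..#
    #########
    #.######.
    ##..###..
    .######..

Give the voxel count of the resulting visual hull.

237 voxels

start: 9×9×9 = 729 voxels
carve view 1 (along y, XZ-mask fill 45/81): 405 voxels remain
carve view 2 (along x, YZ-mask fill 46/81): 237 voxels remain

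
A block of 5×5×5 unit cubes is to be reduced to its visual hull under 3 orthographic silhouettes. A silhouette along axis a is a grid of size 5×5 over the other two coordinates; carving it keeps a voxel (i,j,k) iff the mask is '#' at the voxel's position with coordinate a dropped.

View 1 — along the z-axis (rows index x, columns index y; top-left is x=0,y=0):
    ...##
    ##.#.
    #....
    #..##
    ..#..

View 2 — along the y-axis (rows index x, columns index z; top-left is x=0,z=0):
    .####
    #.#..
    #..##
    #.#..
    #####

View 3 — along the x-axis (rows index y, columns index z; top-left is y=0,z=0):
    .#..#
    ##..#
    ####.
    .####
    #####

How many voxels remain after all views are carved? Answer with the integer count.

|visual hull| = 18

full grid |V| = 125
V1 z: intersect with XY mask (10 set) -- 50 left
V2 y: intersect with XZ mask (16 set) -- 28 left
V3 x: intersect with YZ mask (18 set) -- 18 left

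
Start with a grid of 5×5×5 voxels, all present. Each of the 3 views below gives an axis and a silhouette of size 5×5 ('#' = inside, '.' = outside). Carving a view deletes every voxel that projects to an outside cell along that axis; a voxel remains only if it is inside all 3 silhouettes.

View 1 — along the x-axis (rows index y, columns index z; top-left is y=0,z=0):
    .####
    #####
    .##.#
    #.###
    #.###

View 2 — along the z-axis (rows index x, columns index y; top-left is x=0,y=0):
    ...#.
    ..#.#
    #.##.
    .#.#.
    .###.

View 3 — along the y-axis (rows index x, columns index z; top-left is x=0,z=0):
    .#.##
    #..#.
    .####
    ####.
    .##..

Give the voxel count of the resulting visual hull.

remaining voxels: 26

initial block: 5^3 = 125
  1. axis=0 (YZ plane), |mask|=20  ⇒  voxels=100
  2. axis=2 (XY plane), |mask|=11  ⇒  voxels=43
  3. axis=1 (XZ plane), |mask|=15  ⇒  voxels=26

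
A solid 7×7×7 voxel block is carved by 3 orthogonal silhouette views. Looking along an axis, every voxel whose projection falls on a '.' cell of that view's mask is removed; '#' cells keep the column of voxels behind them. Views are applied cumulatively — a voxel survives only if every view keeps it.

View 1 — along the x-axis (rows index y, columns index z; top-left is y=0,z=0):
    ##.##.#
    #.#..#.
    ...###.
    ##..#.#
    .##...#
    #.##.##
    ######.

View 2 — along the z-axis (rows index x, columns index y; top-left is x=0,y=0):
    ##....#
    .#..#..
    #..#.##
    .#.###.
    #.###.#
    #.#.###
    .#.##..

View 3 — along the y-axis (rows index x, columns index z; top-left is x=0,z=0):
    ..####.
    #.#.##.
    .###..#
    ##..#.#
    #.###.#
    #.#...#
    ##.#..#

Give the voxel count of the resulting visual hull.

initial block: 7^3 = 343
V1 x: intersect with YZ mask (29 set) -- 203 left
V2 z: intersect with XY mask (26 set) -- 108 left
V3 y: intersect with XZ mask (28 set) -- 62 left

voxel count = 62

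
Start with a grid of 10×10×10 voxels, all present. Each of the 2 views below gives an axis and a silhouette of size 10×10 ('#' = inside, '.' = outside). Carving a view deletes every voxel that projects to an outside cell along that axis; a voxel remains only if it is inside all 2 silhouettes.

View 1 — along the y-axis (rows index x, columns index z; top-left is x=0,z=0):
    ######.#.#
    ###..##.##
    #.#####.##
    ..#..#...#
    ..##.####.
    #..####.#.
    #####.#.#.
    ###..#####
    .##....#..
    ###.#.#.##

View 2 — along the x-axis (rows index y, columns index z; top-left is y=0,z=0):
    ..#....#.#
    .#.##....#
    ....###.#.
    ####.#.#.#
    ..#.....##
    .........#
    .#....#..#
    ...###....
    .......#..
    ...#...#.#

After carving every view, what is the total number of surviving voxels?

before carving: 1000 voxels (10×10×10)
carve view 1 (along y, XZ-mask fill 63/100): 630 voxels remain
carve view 2 (along x, YZ-mask fill 32/100): 194 voxels remain

remaining voxels: 194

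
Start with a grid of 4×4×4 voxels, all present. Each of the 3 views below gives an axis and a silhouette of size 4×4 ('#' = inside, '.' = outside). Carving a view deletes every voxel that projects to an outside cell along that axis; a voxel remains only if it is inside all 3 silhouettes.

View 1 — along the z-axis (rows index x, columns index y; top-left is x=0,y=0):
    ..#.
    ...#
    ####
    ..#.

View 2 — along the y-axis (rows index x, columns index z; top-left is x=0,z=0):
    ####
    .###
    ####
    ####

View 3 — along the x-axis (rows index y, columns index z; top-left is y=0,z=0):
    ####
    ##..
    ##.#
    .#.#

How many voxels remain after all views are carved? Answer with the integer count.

voxel count = 19

start: 4×4×4 = 64 voxels
V1 z: intersect with XY mask (7 set) -- 28 left
V2 y: intersect with XZ mask (15 set) -- 27 left
V3 x: intersect with YZ mask (11 set) -- 19 left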